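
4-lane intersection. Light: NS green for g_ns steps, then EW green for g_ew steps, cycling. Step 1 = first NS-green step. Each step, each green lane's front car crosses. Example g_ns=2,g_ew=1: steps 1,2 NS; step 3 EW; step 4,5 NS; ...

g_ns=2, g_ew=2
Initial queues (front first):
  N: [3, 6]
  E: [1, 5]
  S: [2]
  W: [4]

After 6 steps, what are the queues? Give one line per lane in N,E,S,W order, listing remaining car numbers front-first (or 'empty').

Step 1 [NS]: N:car3-GO,E:wait,S:car2-GO,W:wait | queues: N=1 E=2 S=0 W=1
Step 2 [NS]: N:car6-GO,E:wait,S:empty,W:wait | queues: N=0 E=2 S=0 W=1
Step 3 [EW]: N:wait,E:car1-GO,S:wait,W:car4-GO | queues: N=0 E=1 S=0 W=0
Step 4 [EW]: N:wait,E:car5-GO,S:wait,W:empty | queues: N=0 E=0 S=0 W=0

N: empty
E: empty
S: empty
W: empty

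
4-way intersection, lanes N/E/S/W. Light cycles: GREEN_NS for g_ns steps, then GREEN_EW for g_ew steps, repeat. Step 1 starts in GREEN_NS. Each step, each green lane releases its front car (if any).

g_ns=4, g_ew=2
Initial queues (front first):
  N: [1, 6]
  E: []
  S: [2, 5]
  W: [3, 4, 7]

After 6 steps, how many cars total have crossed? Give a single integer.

Answer: 6

Derivation:
Step 1 [NS]: N:car1-GO,E:wait,S:car2-GO,W:wait | queues: N=1 E=0 S=1 W=3
Step 2 [NS]: N:car6-GO,E:wait,S:car5-GO,W:wait | queues: N=0 E=0 S=0 W=3
Step 3 [NS]: N:empty,E:wait,S:empty,W:wait | queues: N=0 E=0 S=0 W=3
Step 4 [NS]: N:empty,E:wait,S:empty,W:wait | queues: N=0 E=0 S=0 W=3
Step 5 [EW]: N:wait,E:empty,S:wait,W:car3-GO | queues: N=0 E=0 S=0 W=2
Step 6 [EW]: N:wait,E:empty,S:wait,W:car4-GO | queues: N=0 E=0 S=0 W=1
Cars crossed by step 6: 6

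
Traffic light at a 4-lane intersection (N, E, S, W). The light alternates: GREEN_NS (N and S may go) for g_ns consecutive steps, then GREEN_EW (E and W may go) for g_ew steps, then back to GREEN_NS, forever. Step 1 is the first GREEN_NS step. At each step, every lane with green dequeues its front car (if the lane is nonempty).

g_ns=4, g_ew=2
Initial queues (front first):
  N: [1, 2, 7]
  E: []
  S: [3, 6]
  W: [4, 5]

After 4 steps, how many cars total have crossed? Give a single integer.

Answer: 5

Derivation:
Step 1 [NS]: N:car1-GO,E:wait,S:car3-GO,W:wait | queues: N=2 E=0 S=1 W=2
Step 2 [NS]: N:car2-GO,E:wait,S:car6-GO,W:wait | queues: N=1 E=0 S=0 W=2
Step 3 [NS]: N:car7-GO,E:wait,S:empty,W:wait | queues: N=0 E=0 S=0 W=2
Step 4 [NS]: N:empty,E:wait,S:empty,W:wait | queues: N=0 E=0 S=0 W=2
Cars crossed by step 4: 5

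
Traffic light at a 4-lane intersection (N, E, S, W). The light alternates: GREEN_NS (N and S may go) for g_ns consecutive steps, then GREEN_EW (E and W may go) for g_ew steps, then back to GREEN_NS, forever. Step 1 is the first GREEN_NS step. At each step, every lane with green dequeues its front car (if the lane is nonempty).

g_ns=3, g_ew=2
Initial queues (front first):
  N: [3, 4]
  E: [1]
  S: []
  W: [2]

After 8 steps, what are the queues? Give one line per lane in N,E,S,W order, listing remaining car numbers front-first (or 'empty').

Step 1 [NS]: N:car3-GO,E:wait,S:empty,W:wait | queues: N=1 E=1 S=0 W=1
Step 2 [NS]: N:car4-GO,E:wait,S:empty,W:wait | queues: N=0 E=1 S=0 W=1
Step 3 [NS]: N:empty,E:wait,S:empty,W:wait | queues: N=0 E=1 S=0 W=1
Step 4 [EW]: N:wait,E:car1-GO,S:wait,W:car2-GO | queues: N=0 E=0 S=0 W=0

N: empty
E: empty
S: empty
W: empty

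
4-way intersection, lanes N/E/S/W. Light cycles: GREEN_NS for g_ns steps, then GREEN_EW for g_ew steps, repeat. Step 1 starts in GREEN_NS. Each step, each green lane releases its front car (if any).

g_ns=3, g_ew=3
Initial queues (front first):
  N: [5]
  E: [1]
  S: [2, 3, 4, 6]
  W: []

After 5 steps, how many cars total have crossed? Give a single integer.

Answer: 5

Derivation:
Step 1 [NS]: N:car5-GO,E:wait,S:car2-GO,W:wait | queues: N=0 E=1 S=3 W=0
Step 2 [NS]: N:empty,E:wait,S:car3-GO,W:wait | queues: N=0 E=1 S=2 W=0
Step 3 [NS]: N:empty,E:wait,S:car4-GO,W:wait | queues: N=0 E=1 S=1 W=0
Step 4 [EW]: N:wait,E:car1-GO,S:wait,W:empty | queues: N=0 E=0 S=1 W=0
Step 5 [EW]: N:wait,E:empty,S:wait,W:empty | queues: N=0 E=0 S=1 W=0
Cars crossed by step 5: 5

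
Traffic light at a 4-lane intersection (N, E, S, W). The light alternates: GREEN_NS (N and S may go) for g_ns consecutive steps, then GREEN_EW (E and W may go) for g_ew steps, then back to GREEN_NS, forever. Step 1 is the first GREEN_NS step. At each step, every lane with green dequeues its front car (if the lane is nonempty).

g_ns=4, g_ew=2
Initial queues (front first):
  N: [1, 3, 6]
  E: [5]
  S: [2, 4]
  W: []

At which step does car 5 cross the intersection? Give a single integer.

Step 1 [NS]: N:car1-GO,E:wait,S:car2-GO,W:wait | queues: N=2 E=1 S=1 W=0
Step 2 [NS]: N:car3-GO,E:wait,S:car4-GO,W:wait | queues: N=1 E=1 S=0 W=0
Step 3 [NS]: N:car6-GO,E:wait,S:empty,W:wait | queues: N=0 E=1 S=0 W=0
Step 4 [NS]: N:empty,E:wait,S:empty,W:wait | queues: N=0 E=1 S=0 W=0
Step 5 [EW]: N:wait,E:car5-GO,S:wait,W:empty | queues: N=0 E=0 S=0 W=0
Car 5 crosses at step 5

5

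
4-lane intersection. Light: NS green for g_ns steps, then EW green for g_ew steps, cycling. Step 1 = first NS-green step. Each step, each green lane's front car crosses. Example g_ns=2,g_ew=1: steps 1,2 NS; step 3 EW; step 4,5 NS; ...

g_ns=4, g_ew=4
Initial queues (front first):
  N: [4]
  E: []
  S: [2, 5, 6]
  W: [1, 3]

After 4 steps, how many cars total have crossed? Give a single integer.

Answer: 4

Derivation:
Step 1 [NS]: N:car4-GO,E:wait,S:car2-GO,W:wait | queues: N=0 E=0 S=2 W=2
Step 2 [NS]: N:empty,E:wait,S:car5-GO,W:wait | queues: N=0 E=0 S=1 W=2
Step 3 [NS]: N:empty,E:wait,S:car6-GO,W:wait | queues: N=0 E=0 S=0 W=2
Step 4 [NS]: N:empty,E:wait,S:empty,W:wait | queues: N=0 E=0 S=0 W=2
Cars crossed by step 4: 4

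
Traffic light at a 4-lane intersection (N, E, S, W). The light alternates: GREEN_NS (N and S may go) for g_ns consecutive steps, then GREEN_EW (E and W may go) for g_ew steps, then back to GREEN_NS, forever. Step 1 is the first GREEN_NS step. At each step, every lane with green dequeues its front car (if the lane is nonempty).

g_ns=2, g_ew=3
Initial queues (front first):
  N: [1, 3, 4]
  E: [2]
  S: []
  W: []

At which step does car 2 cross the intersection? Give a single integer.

Step 1 [NS]: N:car1-GO,E:wait,S:empty,W:wait | queues: N=2 E=1 S=0 W=0
Step 2 [NS]: N:car3-GO,E:wait,S:empty,W:wait | queues: N=1 E=1 S=0 W=0
Step 3 [EW]: N:wait,E:car2-GO,S:wait,W:empty | queues: N=1 E=0 S=0 W=0
Step 4 [EW]: N:wait,E:empty,S:wait,W:empty | queues: N=1 E=0 S=0 W=0
Step 5 [EW]: N:wait,E:empty,S:wait,W:empty | queues: N=1 E=0 S=0 W=0
Step 6 [NS]: N:car4-GO,E:wait,S:empty,W:wait | queues: N=0 E=0 S=0 W=0
Car 2 crosses at step 3

3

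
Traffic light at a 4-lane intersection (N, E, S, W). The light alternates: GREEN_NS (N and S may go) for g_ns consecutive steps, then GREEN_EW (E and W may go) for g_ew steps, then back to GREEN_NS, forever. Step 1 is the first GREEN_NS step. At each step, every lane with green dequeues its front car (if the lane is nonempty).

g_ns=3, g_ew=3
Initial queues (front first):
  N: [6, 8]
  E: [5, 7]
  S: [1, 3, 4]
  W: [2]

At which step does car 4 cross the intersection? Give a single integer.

Step 1 [NS]: N:car6-GO,E:wait,S:car1-GO,W:wait | queues: N=1 E=2 S=2 W=1
Step 2 [NS]: N:car8-GO,E:wait,S:car3-GO,W:wait | queues: N=0 E=2 S=1 W=1
Step 3 [NS]: N:empty,E:wait,S:car4-GO,W:wait | queues: N=0 E=2 S=0 W=1
Step 4 [EW]: N:wait,E:car5-GO,S:wait,W:car2-GO | queues: N=0 E=1 S=0 W=0
Step 5 [EW]: N:wait,E:car7-GO,S:wait,W:empty | queues: N=0 E=0 S=0 W=0
Car 4 crosses at step 3

3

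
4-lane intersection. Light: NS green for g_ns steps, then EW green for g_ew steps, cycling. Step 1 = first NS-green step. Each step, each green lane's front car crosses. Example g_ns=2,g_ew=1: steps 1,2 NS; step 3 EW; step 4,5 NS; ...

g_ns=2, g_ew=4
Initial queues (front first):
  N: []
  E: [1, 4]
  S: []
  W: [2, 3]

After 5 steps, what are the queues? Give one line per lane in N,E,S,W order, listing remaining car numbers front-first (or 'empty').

Step 1 [NS]: N:empty,E:wait,S:empty,W:wait | queues: N=0 E=2 S=0 W=2
Step 2 [NS]: N:empty,E:wait,S:empty,W:wait | queues: N=0 E=2 S=0 W=2
Step 3 [EW]: N:wait,E:car1-GO,S:wait,W:car2-GO | queues: N=0 E=1 S=0 W=1
Step 4 [EW]: N:wait,E:car4-GO,S:wait,W:car3-GO | queues: N=0 E=0 S=0 W=0

N: empty
E: empty
S: empty
W: empty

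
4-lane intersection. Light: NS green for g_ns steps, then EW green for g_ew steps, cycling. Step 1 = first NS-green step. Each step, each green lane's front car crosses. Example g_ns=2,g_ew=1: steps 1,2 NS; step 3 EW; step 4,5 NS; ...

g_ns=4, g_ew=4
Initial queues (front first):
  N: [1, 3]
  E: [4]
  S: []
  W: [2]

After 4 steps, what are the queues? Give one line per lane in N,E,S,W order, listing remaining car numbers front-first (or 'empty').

Step 1 [NS]: N:car1-GO,E:wait,S:empty,W:wait | queues: N=1 E=1 S=0 W=1
Step 2 [NS]: N:car3-GO,E:wait,S:empty,W:wait | queues: N=0 E=1 S=0 W=1
Step 3 [NS]: N:empty,E:wait,S:empty,W:wait | queues: N=0 E=1 S=0 W=1
Step 4 [NS]: N:empty,E:wait,S:empty,W:wait | queues: N=0 E=1 S=0 W=1

N: empty
E: 4
S: empty
W: 2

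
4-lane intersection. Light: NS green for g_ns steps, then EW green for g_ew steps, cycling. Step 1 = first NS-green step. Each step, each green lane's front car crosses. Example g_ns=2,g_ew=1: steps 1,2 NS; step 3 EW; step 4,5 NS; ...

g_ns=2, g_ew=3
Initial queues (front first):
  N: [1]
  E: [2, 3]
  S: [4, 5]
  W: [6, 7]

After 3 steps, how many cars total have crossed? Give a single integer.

Answer: 5

Derivation:
Step 1 [NS]: N:car1-GO,E:wait,S:car4-GO,W:wait | queues: N=0 E=2 S=1 W=2
Step 2 [NS]: N:empty,E:wait,S:car5-GO,W:wait | queues: N=0 E=2 S=0 W=2
Step 3 [EW]: N:wait,E:car2-GO,S:wait,W:car6-GO | queues: N=0 E=1 S=0 W=1
Cars crossed by step 3: 5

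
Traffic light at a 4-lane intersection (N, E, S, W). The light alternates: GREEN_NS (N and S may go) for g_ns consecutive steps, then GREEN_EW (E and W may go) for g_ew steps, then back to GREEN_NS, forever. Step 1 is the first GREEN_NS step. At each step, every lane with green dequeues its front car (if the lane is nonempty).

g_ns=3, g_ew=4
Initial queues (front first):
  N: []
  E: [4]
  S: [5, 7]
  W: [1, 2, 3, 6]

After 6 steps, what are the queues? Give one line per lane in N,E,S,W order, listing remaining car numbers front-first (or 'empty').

Step 1 [NS]: N:empty,E:wait,S:car5-GO,W:wait | queues: N=0 E=1 S=1 W=4
Step 2 [NS]: N:empty,E:wait,S:car7-GO,W:wait | queues: N=0 E=1 S=0 W=4
Step 3 [NS]: N:empty,E:wait,S:empty,W:wait | queues: N=0 E=1 S=0 W=4
Step 4 [EW]: N:wait,E:car4-GO,S:wait,W:car1-GO | queues: N=0 E=0 S=0 W=3
Step 5 [EW]: N:wait,E:empty,S:wait,W:car2-GO | queues: N=0 E=0 S=0 W=2
Step 6 [EW]: N:wait,E:empty,S:wait,W:car3-GO | queues: N=0 E=0 S=0 W=1

N: empty
E: empty
S: empty
W: 6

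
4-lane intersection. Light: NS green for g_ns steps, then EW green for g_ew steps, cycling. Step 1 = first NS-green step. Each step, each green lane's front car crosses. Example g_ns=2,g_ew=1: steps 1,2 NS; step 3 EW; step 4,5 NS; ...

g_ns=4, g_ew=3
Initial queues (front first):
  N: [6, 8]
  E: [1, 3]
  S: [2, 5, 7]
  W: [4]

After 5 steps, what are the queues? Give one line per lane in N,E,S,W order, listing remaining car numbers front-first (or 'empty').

Step 1 [NS]: N:car6-GO,E:wait,S:car2-GO,W:wait | queues: N=1 E=2 S=2 W=1
Step 2 [NS]: N:car8-GO,E:wait,S:car5-GO,W:wait | queues: N=0 E=2 S=1 W=1
Step 3 [NS]: N:empty,E:wait,S:car7-GO,W:wait | queues: N=0 E=2 S=0 W=1
Step 4 [NS]: N:empty,E:wait,S:empty,W:wait | queues: N=0 E=2 S=0 W=1
Step 5 [EW]: N:wait,E:car1-GO,S:wait,W:car4-GO | queues: N=0 E=1 S=0 W=0

N: empty
E: 3
S: empty
W: empty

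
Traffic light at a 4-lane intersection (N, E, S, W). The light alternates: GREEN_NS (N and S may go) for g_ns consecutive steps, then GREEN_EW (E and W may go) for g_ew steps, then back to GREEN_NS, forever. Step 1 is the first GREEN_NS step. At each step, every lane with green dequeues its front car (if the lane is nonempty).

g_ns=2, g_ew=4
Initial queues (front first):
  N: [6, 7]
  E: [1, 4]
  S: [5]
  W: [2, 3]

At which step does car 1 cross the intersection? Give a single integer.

Step 1 [NS]: N:car6-GO,E:wait,S:car5-GO,W:wait | queues: N=1 E=2 S=0 W=2
Step 2 [NS]: N:car7-GO,E:wait,S:empty,W:wait | queues: N=0 E=2 S=0 W=2
Step 3 [EW]: N:wait,E:car1-GO,S:wait,W:car2-GO | queues: N=0 E=1 S=0 W=1
Step 4 [EW]: N:wait,E:car4-GO,S:wait,W:car3-GO | queues: N=0 E=0 S=0 W=0
Car 1 crosses at step 3

3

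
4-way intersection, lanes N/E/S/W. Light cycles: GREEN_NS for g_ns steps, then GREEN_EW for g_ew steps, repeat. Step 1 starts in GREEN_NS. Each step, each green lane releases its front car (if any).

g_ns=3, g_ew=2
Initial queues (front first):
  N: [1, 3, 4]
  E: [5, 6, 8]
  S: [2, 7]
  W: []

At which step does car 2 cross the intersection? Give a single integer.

Step 1 [NS]: N:car1-GO,E:wait,S:car2-GO,W:wait | queues: N=2 E=3 S=1 W=0
Step 2 [NS]: N:car3-GO,E:wait,S:car7-GO,W:wait | queues: N=1 E=3 S=0 W=0
Step 3 [NS]: N:car4-GO,E:wait,S:empty,W:wait | queues: N=0 E=3 S=0 W=0
Step 4 [EW]: N:wait,E:car5-GO,S:wait,W:empty | queues: N=0 E=2 S=0 W=0
Step 5 [EW]: N:wait,E:car6-GO,S:wait,W:empty | queues: N=0 E=1 S=0 W=0
Step 6 [NS]: N:empty,E:wait,S:empty,W:wait | queues: N=0 E=1 S=0 W=0
Step 7 [NS]: N:empty,E:wait,S:empty,W:wait | queues: N=0 E=1 S=0 W=0
Step 8 [NS]: N:empty,E:wait,S:empty,W:wait | queues: N=0 E=1 S=0 W=0
Step 9 [EW]: N:wait,E:car8-GO,S:wait,W:empty | queues: N=0 E=0 S=0 W=0
Car 2 crosses at step 1

1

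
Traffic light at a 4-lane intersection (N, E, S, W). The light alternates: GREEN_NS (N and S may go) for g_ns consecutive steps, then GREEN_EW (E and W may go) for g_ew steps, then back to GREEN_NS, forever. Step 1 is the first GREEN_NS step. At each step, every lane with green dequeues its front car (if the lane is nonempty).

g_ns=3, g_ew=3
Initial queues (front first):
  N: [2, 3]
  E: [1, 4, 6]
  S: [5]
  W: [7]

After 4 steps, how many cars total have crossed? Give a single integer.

Step 1 [NS]: N:car2-GO,E:wait,S:car5-GO,W:wait | queues: N=1 E=3 S=0 W=1
Step 2 [NS]: N:car3-GO,E:wait,S:empty,W:wait | queues: N=0 E=3 S=0 W=1
Step 3 [NS]: N:empty,E:wait,S:empty,W:wait | queues: N=0 E=3 S=0 W=1
Step 4 [EW]: N:wait,E:car1-GO,S:wait,W:car7-GO | queues: N=0 E=2 S=0 W=0
Cars crossed by step 4: 5

Answer: 5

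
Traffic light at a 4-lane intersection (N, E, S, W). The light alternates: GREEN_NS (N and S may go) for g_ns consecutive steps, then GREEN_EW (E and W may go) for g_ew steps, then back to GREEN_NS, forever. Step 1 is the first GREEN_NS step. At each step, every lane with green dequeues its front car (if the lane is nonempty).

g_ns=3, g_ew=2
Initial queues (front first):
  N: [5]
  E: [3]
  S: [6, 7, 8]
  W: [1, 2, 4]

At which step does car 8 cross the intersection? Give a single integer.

Step 1 [NS]: N:car5-GO,E:wait,S:car6-GO,W:wait | queues: N=0 E=1 S=2 W=3
Step 2 [NS]: N:empty,E:wait,S:car7-GO,W:wait | queues: N=0 E=1 S=1 W=3
Step 3 [NS]: N:empty,E:wait,S:car8-GO,W:wait | queues: N=0 E=1 S=0 W=3
Step 4 [EW]: N:wait,E:car3-GO,S:wait,W:car1-GO | queues: N=0 E=0 S=0 W=2
Step 5 [EW]: N:wait,E:empty,S:wait,W:car2-GO | queues: N=0 E=0 S=0 W=1
Step 6 [NS]: N:empty,E:wait,S:empty,W:wait | queues: N=0 E=0 S=0 W=1
Step 7 [NS]: N:empty,E:wait,S:empty,W:wait | queues: N=0 E=0 S=0 W=1
Step 8 [NS]: N:empty,E:wait,S:empty,W:wait | queues: N=0 E=0 S=0 W=1
Step 9 [EW]: N:wait,E:empty,S:wait,W:car4-GO | queues: N=0 E=0 S=0 W=0
Car 8 crosses at step 3

3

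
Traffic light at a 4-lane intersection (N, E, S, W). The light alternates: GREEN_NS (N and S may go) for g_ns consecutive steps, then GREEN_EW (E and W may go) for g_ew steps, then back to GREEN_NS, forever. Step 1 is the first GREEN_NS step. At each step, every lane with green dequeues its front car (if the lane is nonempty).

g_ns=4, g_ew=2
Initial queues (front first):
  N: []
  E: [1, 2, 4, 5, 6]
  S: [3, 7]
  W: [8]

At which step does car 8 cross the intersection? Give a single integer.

Step 1 [NS]: N:empty,E:wait,S:car3-GO,W:wait | queues: N=0 E=5 S=1 W=1
Step 2 [NS]: N:empty,E:wait,S:car7-GO,W:wait | queues: N=0 E=5 S=0 W=1
Step 3 [NS]: N:empty,E:wait,S:empty,W:wait | queues: N=0 E=5 S=0 W=1
Step 4 [NS]: N:empty,E:wait,S:empty,W:wait | queues: N=0 E=5 S=0 W=1
Step 5 [EW]: N:wait,E:car1-GO,S:wait,W:car8-GO | queues: N=0 E=4 S=0 W=0
Step 6 [EW]: N:wait,E:car2-GO,S:wait,W:empty | queues: N=0 E=3 S=0 W=0
Step 7 [NS]: N:empty,E:wait,S:empty,W:wait | queues: N=0 E=3 S=0 W=0
Step 8 [NS]: N:empty,E:wait,S:empty,W:wait | queues: N=0 E=3 S=0 W=0
Step 9 [NS]: N:empty,E:wait,S:empty,W:wait | queues: N=0 E=3 S=0 W=0
Step 10 [NS]: N:empty,E:wait,S:empty,W:wait | queues: N=0 E=3 S=0 W=0
Step 11 [EW]: N:wait,E:car4-GO,S:wait,W:empty | queues: N=0 E=2 S=0 W=0
Step 12 [EW]: N:wait,E:car5-GO,S:wait,W:empty | queues: N=0 E=1 S=0 W=0
Step 13 [NS]: N:empty,E:wait,S:empty,W:wait | queues: N=0 E=1 S=0 W=0
Step 14 [NS]: N:empty,E:wait,S:empty,W:wait | queues: N=0 E=1 S=0 W=0
Step 15 [NS]: N:empty,E:wait,S:empty,W:wait | queues: N=0 E=1 S=0 W=0
Step 16 [NS]: N:empty,E:wait,S:empty,W:wait | queues: N=0 E=1 S=0 W=0
Step 17 [EW]: N:wait,E:car6-GO,S:wait,W:empty | queues: N=0 E=0 S=0 W=0
Car 8 crosses at step 5

5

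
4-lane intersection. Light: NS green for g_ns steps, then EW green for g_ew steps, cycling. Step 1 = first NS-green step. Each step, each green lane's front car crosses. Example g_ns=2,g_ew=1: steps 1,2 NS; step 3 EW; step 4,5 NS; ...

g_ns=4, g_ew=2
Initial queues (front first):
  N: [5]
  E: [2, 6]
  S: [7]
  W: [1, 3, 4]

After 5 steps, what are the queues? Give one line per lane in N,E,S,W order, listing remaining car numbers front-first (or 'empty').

Step 1 [NS]: N:car5-GO,E:wait,S:car7-GO,W:wait | queues: N=0 E=2 S=0 W=3
Step 2 [NS]: N:empty,E:wait,S:empty,W:wait | queues: N=0 E=2 S=0 W=3
Step 3 [NS]: N:empty,E:wait,S:empty,W:wait | queues: N=0 E=2 S=0 W=3
Step 4 [NS]: N:empty,E:wait,S:empty,W:wait | queues: N=0 E=2 S=0 W=3
Step 5 [EW]: N:wait,E:car2-GO,S:wait,W:car1-GO | queues: N=0 E=1 S=0 W=2

N: empty
E: 6
S: empty
W: 3 4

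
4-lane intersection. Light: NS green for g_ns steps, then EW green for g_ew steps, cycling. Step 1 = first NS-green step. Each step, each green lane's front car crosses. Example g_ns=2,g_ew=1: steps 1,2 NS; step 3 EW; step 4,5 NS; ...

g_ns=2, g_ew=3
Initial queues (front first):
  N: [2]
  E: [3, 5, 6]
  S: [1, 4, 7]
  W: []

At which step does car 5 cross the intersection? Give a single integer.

Step 1 [NS]: N:car2-GO,E:wait,S:car1-GO,W:wait | queues: N=0 E=3 S=2 W=0
Step 2 [NS]: N:empty,E:wait,S:car4-GO,W:wait | queues: N=0 E=3 S=1 W=0
Step 3 [EW]: N:wait,E:car3-GO,S:wait,W:empty | queues: N=0 E=2 S=1 W=0
Step 4 [EW]: N:wait,E:car5-GO,S:wait,W:empty | queues: N=0 E=1 S=1 W=0
Step 5 [EW]: N:wait,E:car6-GO,S:wait,W:empty | queues: N=0 E=0 S=1 W=0
Step 6 [NS]: N:empty,E:wait,S:car7-GO,W:wait | queues: N=0 E=0 S=0 W=0
Car 5 crosses at step 4

4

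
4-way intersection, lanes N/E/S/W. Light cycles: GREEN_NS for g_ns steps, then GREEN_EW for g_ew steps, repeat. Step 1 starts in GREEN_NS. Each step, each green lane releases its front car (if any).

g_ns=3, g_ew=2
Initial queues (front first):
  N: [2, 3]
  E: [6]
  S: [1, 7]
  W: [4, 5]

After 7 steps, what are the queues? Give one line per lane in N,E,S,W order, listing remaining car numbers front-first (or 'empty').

Step 1 [NS]: N:car2-GO,E:wait,S:car1-GO,W:wait | queues: N=1 E=1 S=1 W=2
Step 2 [NS]: N:car3-GO,E:wait,S:car7-GO,W:wait | queues: N=0 E=1 S=0 W=2
Step 3 [NS]: N:empty,E:wait,S:empty,W:wait | queues: N=0 E=1 S=0 W=2
Step 4 [EW]: N:wait,E:car6-GO,S:wait,W:car4-GO | queues: N=0 E=0 S=0 W=1
Step 5 [EW]: N:wait,E:empty,S:wait,W:car5-GO | queues: N=0 E=0 S=0 W=0

N: empty
E: empty
S: empty
W: empty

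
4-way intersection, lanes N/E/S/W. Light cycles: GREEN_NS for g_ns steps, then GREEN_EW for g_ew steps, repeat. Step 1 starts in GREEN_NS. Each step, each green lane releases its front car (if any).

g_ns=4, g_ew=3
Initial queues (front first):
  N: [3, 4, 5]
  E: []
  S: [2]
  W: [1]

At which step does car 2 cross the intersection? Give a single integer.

Step 1 [NS]: N:car3-GO,E:wait,S:car2-GO,W:wait | queues: N=2 E=0 S=0 W=1
Step 2 [NS]: N:car4-GO,E:wait,S:empty,W:wait | queues: N=1 E=0 S=0 W=1
Step 3 [NS]: N:car5-GO,E:wait,S:empty,W:wait | queues: N=0 E=0 S=0 W=1
Step 4 [NS]: N:empty,E:wait,S:empty,W:wait | queues: N=0 E=0 S=0 W=1
Step 5 [EW]: N:wait,E:empty,S:wait,W:car1-GO | queues: N=0 E=0 S=0 W=0
Car 2 crosses at step 1

1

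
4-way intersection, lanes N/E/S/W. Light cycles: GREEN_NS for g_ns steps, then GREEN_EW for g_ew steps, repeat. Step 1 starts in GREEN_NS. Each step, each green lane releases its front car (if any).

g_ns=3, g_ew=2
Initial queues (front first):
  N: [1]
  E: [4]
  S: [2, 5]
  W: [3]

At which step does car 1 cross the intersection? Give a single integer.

Step 1 [NS]: N:car1-GO,E:wait,S:car2-GO,W:wait | queues: N=0 E=1 S=1 W=1
Step 2 [NS]: N:empty,E:wait,S:car5-GO,W:wait | queues: N=0 E=1 S=0 W=1
Step 3 [NS]: N:empty,E:wait,S:empty,W:wait | queues: N=0 E=1 S=0 W=1
Step 4 [EW]: N:wait,E:car4-GO,S:wait,W:car3-GO | queues: N=0 E=0 S=0 W=0
Car 1 crosses at step 1

1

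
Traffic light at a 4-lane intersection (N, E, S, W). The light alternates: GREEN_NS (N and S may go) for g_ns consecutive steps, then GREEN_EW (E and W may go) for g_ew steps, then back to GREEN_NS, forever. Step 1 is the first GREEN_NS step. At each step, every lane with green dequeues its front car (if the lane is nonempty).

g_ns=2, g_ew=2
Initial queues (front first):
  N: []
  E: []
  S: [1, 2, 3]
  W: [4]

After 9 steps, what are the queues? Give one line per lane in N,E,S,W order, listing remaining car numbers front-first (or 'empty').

Step 1 [NS]: N:empty,E:wait,S:car1-GO,W:wait | queues: N=0 E=0 S=2 W=1
Step 2 [NS]: N:empty,E:wait,S:car2-GO,W:wait | queues: N=0 E=0 S=1 W=1
Step 3 [EW]: N:wait,E:empty,S:wait,W:car4-GO | queues: N=0 E=0 S=1 W=0
Step 4 [EW]: N:wait,E:empty,S:wait,W:empty | queues: N=0 E=0 S=1 W=0
Step 5 [NS]: N:empty,E:wait,S:car3-GO,W:wait | queues: N=0 E=0 S=0 W=0

N: empty
E: empty
S: empty
W: empty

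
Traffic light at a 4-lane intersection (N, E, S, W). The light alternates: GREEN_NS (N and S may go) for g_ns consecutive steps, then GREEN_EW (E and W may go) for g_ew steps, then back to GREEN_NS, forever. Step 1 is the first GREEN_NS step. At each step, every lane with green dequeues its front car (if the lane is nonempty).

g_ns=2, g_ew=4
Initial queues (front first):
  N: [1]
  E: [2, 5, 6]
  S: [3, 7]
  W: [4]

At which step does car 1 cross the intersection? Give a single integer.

Step 1 [NS]: N:car1-GO,E:wait,S:car3-GO,W:wait | queues: N=0 E=3 S=1 W=1
Step 2 [NS]: N:empty,E:wait,S:car7-GO,W:wait | queues: N=0 E=3 S=0 W=1
Step 3 [EW]: N:wait,E:car2-GO,S:wait,W:car4-GO | queues: N=0 E=2 S=0 W=0
Step 4 [EW]: N:wait,E:car5-GO,S:wait,W:empty | queues: N=0 E=1 S=0 W=0
Step 5 [EW]: N:wait,E:car6-GO,S:wait,W:empty | queues: N=0 E=0 S=0 W=0
Car 1 crosses at step 1

1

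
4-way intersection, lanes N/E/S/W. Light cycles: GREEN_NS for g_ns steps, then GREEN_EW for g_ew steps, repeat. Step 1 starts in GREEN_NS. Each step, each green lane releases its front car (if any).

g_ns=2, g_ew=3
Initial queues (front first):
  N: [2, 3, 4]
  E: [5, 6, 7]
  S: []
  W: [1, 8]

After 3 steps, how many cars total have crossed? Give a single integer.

Answer: 4

Derivation:
Step 1 [NS]: N:car2-GO,E:wait,S:empty,W:wait | queues: N=2 E=3 S=0 W=2
Step 2 [NS]: N:car3-GO,E:wait,S:empty,W:wait | queues: N=1 E=3 S=0 W=2
Step 3 [EW]: N:wait,E:car5-GO,S:wait,W:car1-GO | queues: N=1 E=2 S=0 W=1
Cars crossed by step 3: 4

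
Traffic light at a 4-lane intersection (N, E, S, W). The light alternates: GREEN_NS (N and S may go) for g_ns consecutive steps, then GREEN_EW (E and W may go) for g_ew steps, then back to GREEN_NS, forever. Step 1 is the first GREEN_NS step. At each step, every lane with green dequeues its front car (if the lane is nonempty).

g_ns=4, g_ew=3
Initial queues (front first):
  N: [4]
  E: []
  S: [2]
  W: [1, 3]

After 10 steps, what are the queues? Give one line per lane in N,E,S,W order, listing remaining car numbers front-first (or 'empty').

Step 1 [NS]: N:car4-GO,E:wait,S:car2-GO,W:wait | queues: N=0 E=0 S=0 W=2
Step 2 [NS]: N:empty,E:wait,S:empty,W:wait | queues: N=0 E=0 S=0 W=2
Step 3 [NS]: N:empty,E:wait,S:empty,W:wait | queues: N=0 E=0 S=0 W=2
Step 4 [NS]: N:empty,E:wait,S:empty,W:wait | queues: N=0 E=0 S=0 W=2
Step 5 [EW]: N:wait,E:empty,S:wait,W:car1-GO | queues: N=0 E=0 S=0 W=1
Step 6 [EW]: N:wait,E:empty,S:wait,W:car3-GO | queues: N=0 E=0 S=0 W=0

N: empty
E: empty
S: empty
W: empty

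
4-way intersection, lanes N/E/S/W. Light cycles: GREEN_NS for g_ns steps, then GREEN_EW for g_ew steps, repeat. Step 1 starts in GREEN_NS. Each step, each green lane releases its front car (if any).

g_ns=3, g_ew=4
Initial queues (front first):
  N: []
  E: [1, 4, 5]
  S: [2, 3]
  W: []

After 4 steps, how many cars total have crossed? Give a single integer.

Answer: 3

Derivation:
Step 1 [NS]: N:empty,E:wait,S:car2-GO,W:wait | queues: N=0 E=3 S=1 W=0
Step 2 [NS]: N:empty,E:wait,S:car3-GO,W:wait | queues: N=0 E=3 S=0 W=0
Step 3 [NS]: N:empty,E:wait,S:empty,W:wait | queues: N=0 E=3 S=0 W=0
Step 4 [EW]: N:wait,E:car1-GO,S:wait,W:empty | queues: N=0 E=2 S=0 W=0
Cars crossed by step 4: 3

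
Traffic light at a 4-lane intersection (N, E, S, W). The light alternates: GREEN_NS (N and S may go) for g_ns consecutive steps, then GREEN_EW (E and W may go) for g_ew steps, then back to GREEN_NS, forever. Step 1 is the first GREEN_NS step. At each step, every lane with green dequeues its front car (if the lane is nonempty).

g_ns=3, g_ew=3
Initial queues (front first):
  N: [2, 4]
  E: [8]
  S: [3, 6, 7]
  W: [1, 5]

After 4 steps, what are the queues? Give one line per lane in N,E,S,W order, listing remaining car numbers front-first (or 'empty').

Step 1 [NS]: N:car2-GO,E:wait,S:car3-GO,W:wait | queues: N=1 E=1 S=2 W=2
Step 2 [NS]: N:car4-GO,E:wait,S:car6-GO,W:wait | queues: N=0 E=1 S=1 W=2
Step 3 [NS]: N:empty,E:wait,S:car7-GO,W:wait | queues: N=0 E=1 S=0 W=2
Step 4 [EW]: N:wait,E:car8-GO,S:wait,W:car1-GO | queues: N=0 E=0 S=0 W=1

N: empty
E: empty
S: empty
W: 5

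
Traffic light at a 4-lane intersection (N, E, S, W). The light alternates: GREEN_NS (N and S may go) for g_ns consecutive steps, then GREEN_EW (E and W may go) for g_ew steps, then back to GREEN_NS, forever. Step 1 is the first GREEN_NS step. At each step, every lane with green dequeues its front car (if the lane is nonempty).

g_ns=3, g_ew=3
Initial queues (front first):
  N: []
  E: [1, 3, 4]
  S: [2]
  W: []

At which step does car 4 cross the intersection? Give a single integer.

Step 1 [NS]: N:empty,E:wait,S:car2-GO,W:wait | queues: N=0 E=3 S=0 W=0
Step 2 [NS]: N:empty,E:wait,S:empty,W:wait | queues: N=0 E=3 S=0 W=0
Step 3 [NS]: N:empty,E:wait,S:empty,W:wait | queues: N=0 E=3 S=0 W=0
Step 4 [EW]: N:wait,E:car1-GO,S:wait,W:empty | queues: N=0 E=2 S=0 W=0
Step 5 [EW]: N:wait,E:car3-GO,S:wait,W:empty | queues: N=0 E=1 S=0 W=0
Step 6 [EW]: N:wait,E:car4-GO,S:wait,W:empty | queues: N=0 E=0 S=0 W=0
Car 4 crosses at step 6

6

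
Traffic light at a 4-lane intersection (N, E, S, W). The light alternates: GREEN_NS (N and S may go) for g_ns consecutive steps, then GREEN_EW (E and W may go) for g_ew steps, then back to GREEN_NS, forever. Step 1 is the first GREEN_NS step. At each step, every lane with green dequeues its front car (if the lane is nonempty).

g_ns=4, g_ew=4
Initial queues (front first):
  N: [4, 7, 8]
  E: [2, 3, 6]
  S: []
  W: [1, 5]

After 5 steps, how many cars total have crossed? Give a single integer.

Answer: 5

Derivation:
Step 1 [NS]: N:car4-GO,E:wait,S:empty,W:wait | queues: N=2 E=3 S=0 W=2
Step 2 [NS]: N:car7-GO,E:wait,S:empty,W:wait | queues: N=1 E=3 S=0 W=2
Step 3 [NS]: N:car8-GO,E:wait,S:empty,W:wait | queues: N=0 E=3 S=0 W=2
Step 4 [NS]: N:empty,E:wait,S:empty,W:wait | queues: N=0 E=3 S=0 W=2
Step 5 [EW]: N:wait,E:car2-GO,S:wait,W:car1-GO | queues: N=0 E=2 S=0 W=1
Cars crossed by step 5: 5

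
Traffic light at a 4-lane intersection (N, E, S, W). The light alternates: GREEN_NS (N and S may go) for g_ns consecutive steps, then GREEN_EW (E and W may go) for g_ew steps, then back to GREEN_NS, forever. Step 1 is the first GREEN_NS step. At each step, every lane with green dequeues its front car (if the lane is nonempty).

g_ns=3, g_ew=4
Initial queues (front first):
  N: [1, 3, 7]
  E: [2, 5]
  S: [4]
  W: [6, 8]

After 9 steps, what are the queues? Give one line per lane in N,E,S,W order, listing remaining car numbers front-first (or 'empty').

Step 1 [NS]: N:car1-GO,E:wait,S:car4-GO,W:wait | queues: N=2 E=2 S=0 W=2
Step 2 [NS]: N:car3-GO,E:wait,S:empty,W:wait | queues: N=1 E=2 S=0 W=2
Step 3 [NS]: N:car7-GO,E:wait,S:empty,W:wait | queues: N=0 E=2 S=0 W=2
Step 4 [EW]: N:wait,E:car2-GO,S:wait,W:car6-GO | queues: N=0 E=1 S=0 W=1
Step 5 [EW]: N:wait,E:car5-GO,S:wait,W:car8-GO | queues: N=0 E=0 S=0 W=0

N: empty
E: empty
S: empty
W: empty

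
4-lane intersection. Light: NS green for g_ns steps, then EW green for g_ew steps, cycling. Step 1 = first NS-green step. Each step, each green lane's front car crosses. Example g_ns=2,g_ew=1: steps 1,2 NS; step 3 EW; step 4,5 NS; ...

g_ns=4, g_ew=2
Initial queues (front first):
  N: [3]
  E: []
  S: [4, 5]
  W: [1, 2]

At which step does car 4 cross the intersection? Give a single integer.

Step 1 [NS]: N:car3-GO,E:wait,S:car4-GO,W:wait | queues: N=0 E=0 S=1 W=2
Step 2 [NS]: N:empty,E:wait,S:car5-GO,W:wait | queues: N=0 E=0 S=0 W=2
Step 3 [NS]: N:empty,E:wait,S:empty,W:wait | queues: N=0 E=0 S=0 W=2
Step 4 [NS]: N:empty,E:wait,S:empty,W:wait | queues: N=0 E=0 S=0 W=2
Step 5 [EW]: N:wait,E:empty,S:wait,W:car1-GO | queues: N=0 E=0 S=0 W=1
Step 6 [EW]: N:wait,E:empty,S:wait,W:car2-GO | queues: N=0 E=0 S=0 W=0
Car 4 crosses at step 1

1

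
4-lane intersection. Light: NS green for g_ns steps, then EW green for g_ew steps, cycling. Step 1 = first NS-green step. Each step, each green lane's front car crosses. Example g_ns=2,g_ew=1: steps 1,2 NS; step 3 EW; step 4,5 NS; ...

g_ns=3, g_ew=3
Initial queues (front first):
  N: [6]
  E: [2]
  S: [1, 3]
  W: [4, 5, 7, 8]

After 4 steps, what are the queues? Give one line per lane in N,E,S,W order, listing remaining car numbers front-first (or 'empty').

Step 1 [NS]: N:car6-GO,E:wait,S:car1-GO,W:wait | queues: N=0 E=1 S=1 W=4
Step 2 [NS]: N:empty,E:wait,S:car3-GO,W:wait | queues: N=0 E=1 S=0 W=4
Step 3 [NS]: N:empty,E:wait,S:empty,W:wait | queues: N=0 E=1 S=0 W=4
Step 4 [EW]: N:wait,E:car2-GO,S:wait,W:car4-GO | queues: N=0 E=0 S=0 W=3

N: empty
E: empty
S: empty
W: 5 7 8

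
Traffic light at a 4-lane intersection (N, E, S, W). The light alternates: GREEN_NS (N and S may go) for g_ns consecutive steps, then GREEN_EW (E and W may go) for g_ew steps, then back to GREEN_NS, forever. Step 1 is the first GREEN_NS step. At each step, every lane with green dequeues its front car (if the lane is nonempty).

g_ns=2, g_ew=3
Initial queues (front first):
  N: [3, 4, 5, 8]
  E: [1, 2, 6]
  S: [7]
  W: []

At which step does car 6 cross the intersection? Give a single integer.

Step 1 [NS]: N:car3-GO,E:wait,S:car7-GO,W:wait | queues: N=3 E=3 S=0 W=0
Step 2 [NS]: N:car4-GO,E:wait,S:empty,W:wait | queues: N=2 E=3 S=0 W=0
Step 3 [EW]: N:wait,E:car1-GO,S:wait,W:empty | queues: N=2 E=2 S=0 W=0
Step 4 [EW]: N:wait,E:car2-GO,S:wait,W:empty | queues: N=2 E=1 S=0 W=0
Step 5 [EW]: N:wait,E:car6-GO,S:wait,W:empty | queues: N=2 E=0 S=0 W=0
Step 6 [NS]: N:car5-GO,E:wait,S:empty,W:wait | queues: N=1 E=0 S=0 W=0
Step 7 [NS]: N:car8-GO,E:wait,S:empty,W:wait | queues: N=0 E=0 S=0 W=0
Car 6 crosses at step 5

5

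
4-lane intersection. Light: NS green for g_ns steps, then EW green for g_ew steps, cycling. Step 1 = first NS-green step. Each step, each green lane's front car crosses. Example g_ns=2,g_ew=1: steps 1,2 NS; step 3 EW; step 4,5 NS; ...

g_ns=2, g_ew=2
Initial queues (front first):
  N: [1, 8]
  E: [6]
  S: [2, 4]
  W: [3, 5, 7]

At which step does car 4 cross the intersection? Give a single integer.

Step 1 [NS]: N:car1-GO,E:wait,S:car2-GO,W:wait | queues: N=1 E=1 S=1 W=3
Step 2 [NS]: N:car8-GO,E:wait,S:car4-GO,W:wait | queues: N=0 E=1 S=0 W=3
Step 3 [EW]: N:wait,E:car6-GO,S:wait,W:car3-GO | queues: N=0 E=0 S=0 W=2
Step 4 [EW]: N:wait,E:empty,S:wait,W:car5-GO | queues: N=0 E=0 S=0 W=1
Step 5 [NS]: N:empty,E:wait,S:empty,W:wait | queues: N=0 E=0 S=0 W=1
Step 6 [NS]: N:empty,E:wait,S:empty,W:wait | queues: N=0 E=0 S=0 W=1
Step 7 [EW]: N:wait,E:empty,S:wait,W:car7-GO | queues: N=0 E=0 S=0 W=0
Car 4 crosses at step 2

2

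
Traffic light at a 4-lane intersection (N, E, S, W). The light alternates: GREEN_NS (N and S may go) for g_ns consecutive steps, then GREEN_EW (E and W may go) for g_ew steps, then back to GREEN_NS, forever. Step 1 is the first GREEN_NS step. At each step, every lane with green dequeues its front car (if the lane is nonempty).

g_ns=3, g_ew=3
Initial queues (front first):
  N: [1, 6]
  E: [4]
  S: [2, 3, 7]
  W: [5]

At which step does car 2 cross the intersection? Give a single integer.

Step 1 [NS]: N:car1-GO,E:wait,S:car2-GO,W:wait | queues: N=1 E=1 S=2 W=1
Step 2 [NS]: N:car6-GO,E:wait,S:car3-GO,W:wait | queues: N=0 E=1 S=1 W=1
Step 3 [NS]: N:empty,E:wait,S:car7-GO,W:wait | queues: N=0 E=1 S=0 W=1
Step 4 [EW]: N:wait,E:car4-GO,S:wait,W:car5-GO | queues: N=0 E=0 S=0 W=0
Car 2 crosses at step 1

1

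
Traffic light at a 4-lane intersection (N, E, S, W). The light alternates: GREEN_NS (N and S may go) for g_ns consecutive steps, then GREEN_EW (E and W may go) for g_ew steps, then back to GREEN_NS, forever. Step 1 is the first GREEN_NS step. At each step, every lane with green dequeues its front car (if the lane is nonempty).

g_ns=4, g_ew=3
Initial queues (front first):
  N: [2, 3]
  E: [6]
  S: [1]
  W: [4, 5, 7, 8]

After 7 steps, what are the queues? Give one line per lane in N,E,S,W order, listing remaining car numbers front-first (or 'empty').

Step 1 [NS]: N:car2-GO,E:wait,S:car1-GO,W:wait | queues: N=1 E=1 S=0 W=4
Step 2 [NS]: N:car3-GO,E:wait,S:empty,W:wait | queues: N=0 E=1 S=0 W=4
Step 3 [NS]: N:empty,E:wait,S:empty,W:wait | queues: N=0 E=1 S=0 W=4
Step 4 [NS]: N:empty,E:wait,S:empty,W:wait | queues: N=0 E=1 S=0 W=4
Step 5 [EW]: N:wait,E:car6-GO,S:wait,W:car4-GO | queues: N=0 E=0 S=0 W=3
Step 6 [EW]: N:wait,E:empty,S:wait,W:car5-GO | queues: N=0 E=0 S=0 W=2
Step 7 [EW]: N:wait,E:empty,S:wait,W:car7-GO | queues: N=0 E=0 S=0 W=1

N: empty
E: empty
S: empty
W: 8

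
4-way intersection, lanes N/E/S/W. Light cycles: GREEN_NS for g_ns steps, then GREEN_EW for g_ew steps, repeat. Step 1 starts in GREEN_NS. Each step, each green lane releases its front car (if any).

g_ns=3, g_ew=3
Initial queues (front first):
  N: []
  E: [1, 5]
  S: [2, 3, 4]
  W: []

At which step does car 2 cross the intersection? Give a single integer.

Step 1 [NS]: N:empty,E:wait,S:car2-GO,W:wait | queues: N=0 E=2 S=2 W=0
Step 2 [NS]: N:empty,E:wait,S:car3-GO,W:wait | queues: N=0 E=2 S=1 W=0
Step 3 [NS]: N:empty,E:wait,S:car4-GO,W:wait | queues: N=0 E=2 S=0 W=0
Step 4 [EW]: N:wait,E:car1-GO,S:wait,W:empty | queues: N=0 E=1 S=0 W=0
Step 5 [EW]: N:wait,E:car5-GO,S:wait,W:empty | queues: N=0 E=0 S=0 W=0
Car 2 crosses at step 1

1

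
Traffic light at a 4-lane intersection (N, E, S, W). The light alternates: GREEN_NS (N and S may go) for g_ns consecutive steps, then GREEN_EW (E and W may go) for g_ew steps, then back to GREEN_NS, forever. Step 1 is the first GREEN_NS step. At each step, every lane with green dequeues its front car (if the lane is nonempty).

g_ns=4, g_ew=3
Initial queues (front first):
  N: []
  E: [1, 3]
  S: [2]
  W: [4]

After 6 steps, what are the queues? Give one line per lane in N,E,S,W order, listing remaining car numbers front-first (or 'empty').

Step 1 [NS]: N:empty,E:wait,S:car2-GO,W:wait | queues: N=0 E=2 S=0 W=1
Step 2 [NS]: N:empty,E:wait,S:empty,W:wait | queues: N=0 E=2 S=0 W=1
Step 3 [NS]: N:empty,E:wait,S:empty,W:wait | queues: N=0 E=2 S=0 W=1
Step 4 [NS]: N:empty,E:wait,S:empty,W:wait | queues: N=0 E=2 S=0 W=1
Step 5 [EW]: N:wait,E:car1-GO,S:wait,W:car4-GO | queues: N=0 E=1 S=0 W=0
Step 6 [EW]: N:wait,E:car3-GO,S:wait,W:empty | queues: N=0 E=0 S=0 W=0

N: empty
E: empty
S: empty
W: empty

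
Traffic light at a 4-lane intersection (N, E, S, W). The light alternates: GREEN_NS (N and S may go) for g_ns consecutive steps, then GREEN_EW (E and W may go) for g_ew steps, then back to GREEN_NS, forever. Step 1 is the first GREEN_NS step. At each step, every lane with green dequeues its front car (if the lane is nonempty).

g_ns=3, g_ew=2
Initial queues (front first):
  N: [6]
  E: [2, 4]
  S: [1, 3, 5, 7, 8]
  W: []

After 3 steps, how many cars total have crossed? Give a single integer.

Answer: 4

Derivation:
Step 1 [NS]: N:car6-GO,E:wait,S:car1-GO,W:wait | queues: N=0 E=2 S=4 W=0
Step 2 [NS]: N:empty,E:wait,S:car3-GO,W:wait | queues: N=0 E=2 S=3 W=0
Step 3 [NS]: N:empty,E:wait,S:car5-GO,W:wait | queues: N=0 E=2 S=2 W=0
Cars crossed by step 3: 4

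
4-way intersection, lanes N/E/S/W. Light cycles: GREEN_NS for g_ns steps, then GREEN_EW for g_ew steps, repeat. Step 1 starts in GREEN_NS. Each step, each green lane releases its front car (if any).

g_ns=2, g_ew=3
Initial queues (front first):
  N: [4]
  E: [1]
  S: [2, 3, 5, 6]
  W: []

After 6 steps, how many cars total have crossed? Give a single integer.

Answer: 5

Derivation:
Step 1 [NS]: N:car4-GO,E:wait,S:car2-GO,W:wait | queues: N=0 E=1 S=3 W=0
Step 2 [NS]: N:empty,E:wait,S:car3-GO,W:wait | queues: N=0 E=1 S=2 W=0
Step 3 [EW]: N:wait,E:car1-GO,S:wait,W:empty | queues: N=0 E=0 S=2 W=0
Step 4 [EW]: N:wait,E:empty,S:wait,W:empty | queues: N=0 E=0 S=2 W=0
Step 5 [EW]: N:wait,E:empty,S:wait,W:empty | queues: N=0 E=0 S=2 W=0
Step 6 [NS]: N:empty,E:wait,S:car5-GO,W:wait | queues: N=0 E=0 S=1 W=0
Cars crossed by step 6: 5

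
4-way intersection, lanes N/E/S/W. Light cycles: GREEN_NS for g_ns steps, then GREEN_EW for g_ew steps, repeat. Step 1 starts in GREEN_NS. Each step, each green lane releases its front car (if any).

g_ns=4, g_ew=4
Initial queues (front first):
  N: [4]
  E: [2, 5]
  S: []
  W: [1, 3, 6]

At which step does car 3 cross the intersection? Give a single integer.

Step 1 [NS]: N:car4-GO,E:wait,S:empty,W:wait | queues: N=0 E=2 S=0 W=3
Step 2 [NS]: N:empty,E:wait,S:empty,W:wait | queues: N=0 E=2 S=0 W=3
Step 3 [NS]: N:empty,E:wait,S:empty,W:wait | queues: N=0 E=2 S=0 W=3
Step 4 [NS]: N:empty,E:wait,S:empty,W:wait | queues: N=0 E=2 S=0 W=3
Step 5 [EW]: N:wait,E:car2-GO,S:wait,W:car1-GO | queues: N=0 E=1 S=0 W=2
Step 6 [EW]: N:wait,E:car5-GO,S:wait,W:car3-GO | queues: N=0 E=0 S=0 W=1
Step 7 [EW]: N:wait,E:empty,S:wait,W:car6-GO | queues: N=0 E=0 S=0 W=0
Car 3 crosses at step 6

6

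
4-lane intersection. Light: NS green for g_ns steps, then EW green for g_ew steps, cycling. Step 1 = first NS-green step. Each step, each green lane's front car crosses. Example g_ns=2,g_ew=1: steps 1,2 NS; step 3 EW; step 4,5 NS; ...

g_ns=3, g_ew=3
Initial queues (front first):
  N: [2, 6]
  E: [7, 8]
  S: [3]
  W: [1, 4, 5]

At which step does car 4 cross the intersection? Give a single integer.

Step 1 [NS]: N:car2-GO,E:wait,S:car3-GO,W:wait | queues: N=1 E=2 S=0 W=3
Step 2 [NS]: N:car6-GO,E:wait,S:empty,W:wait | queues: N=0 E=2 S=0 W=3
Step 3 [NS]: N:empty,E:wait,S:empty,W:wait | queues: N=0 E=2 S=0 W=3
Step 4 [EW]: N:wait,E:car7-GO,S:wait,W:car1-GO | queues: N=0 E=1 S=0 W=2
Step 5 [EW]: N:wait,E:car8-GO,S:wait,W:car4-GO | queues: N=0 E=0 S=0 W=1
Step 6 [EW]: N:wait,E:empty,S:wait,W:car5-GO | queues: N=0 E=0 S=0 W=0
Car 4 crosses at step 5

5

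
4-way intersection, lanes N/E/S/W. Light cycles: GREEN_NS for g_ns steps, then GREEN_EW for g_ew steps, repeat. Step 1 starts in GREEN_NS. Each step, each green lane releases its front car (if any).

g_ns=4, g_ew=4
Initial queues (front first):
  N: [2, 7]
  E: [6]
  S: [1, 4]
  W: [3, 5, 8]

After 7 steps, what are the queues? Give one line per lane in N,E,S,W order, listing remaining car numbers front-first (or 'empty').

Step 1 [NS]: N:car2-GO,E:wait,S:car1-GO,W:wait | queues: N=1 E=1 S=1 W=3
Step 2 [NS]: N:car7-GO,E:wait,S:car4-GO,W:wait | queues: N=0 E=1 S=0 W=3
Step 3 [NS]: N:empty,E:wait,S:empty,W:wait | queues: N=0 E=1 S=0 W=3
Step 4 [NS]: N:empty,E:wait,S:empty,W:wait | queues: N=0 E=1 S=0 W=3
Step 5 [EW]: N:wait,E:car6-GO,S:wait,W:car3-GO | queues: N=0 E=0 S=0 W=2
Step 6 [EW]: N:wait,E:empty,S:wait,W:car5-GO | queues: N=0 E=0 S=0 W=1
Step 7 [EW]: N:wait,E:empty,S:wait,W:car8-GO | queues: N=0 E=0 S=0 W=0

N: empty
E: empty
S: empty
W: empty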